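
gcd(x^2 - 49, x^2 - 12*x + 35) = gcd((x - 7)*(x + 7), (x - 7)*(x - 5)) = x - 7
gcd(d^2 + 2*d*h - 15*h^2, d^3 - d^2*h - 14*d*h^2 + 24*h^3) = d - 3*h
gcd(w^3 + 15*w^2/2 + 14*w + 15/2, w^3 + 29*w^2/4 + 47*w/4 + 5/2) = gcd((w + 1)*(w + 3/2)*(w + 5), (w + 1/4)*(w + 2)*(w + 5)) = w + 5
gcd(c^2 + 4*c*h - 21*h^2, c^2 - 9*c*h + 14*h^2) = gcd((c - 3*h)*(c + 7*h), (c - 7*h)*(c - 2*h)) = 1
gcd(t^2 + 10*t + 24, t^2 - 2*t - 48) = t + 6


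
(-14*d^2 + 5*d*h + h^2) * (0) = 0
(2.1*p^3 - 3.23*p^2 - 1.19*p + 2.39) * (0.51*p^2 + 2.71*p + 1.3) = 1.071*p^5 + 4.0437*p^4 - 6.6302*p^3 - 6.205*p^2 + 4.9299*p + 3.107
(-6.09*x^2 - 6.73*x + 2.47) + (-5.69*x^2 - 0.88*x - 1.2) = -11.78*x^2 - 7.61*x + 1.27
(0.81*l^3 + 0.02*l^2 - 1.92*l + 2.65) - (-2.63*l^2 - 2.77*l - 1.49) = 0.81*l^3 + 2.65*l^2 + 0.85*l + 4.14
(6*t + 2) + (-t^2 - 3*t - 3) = -t^2 + 3*t - 1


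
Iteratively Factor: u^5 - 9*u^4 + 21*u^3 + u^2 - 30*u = (u - 2)*(u^4 - 7*u^3 + 7*u^2 + 15*u) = (u - 5)*(u - 2)*(u^3 - 2*u^2 - 3*u) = (u - 5)*(u - 2)*(u + 1)*(u^2 - 3*u) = u*(u - 5)*(u - 2)*(u + 1)*(u - 3)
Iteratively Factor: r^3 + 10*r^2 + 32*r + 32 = (r + 2)*(r^2 + 8*r + 16) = (r + 2)*(r + 4)*(r + 4)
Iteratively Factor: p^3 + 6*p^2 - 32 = (p + 4)*(p^2 + 2*p - 8) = (p - 2)*(p + 4)*(p + 4)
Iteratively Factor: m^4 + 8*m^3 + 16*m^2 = (m + 4)*(m^3 + 4*m^2) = m*(m + 4)*(m^2 + 4*m) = m*(m + 4)^2*(m)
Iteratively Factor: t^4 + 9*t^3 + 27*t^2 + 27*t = (t)*(t^3 + 9*t^2 + 27*t + 27) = t*(t + 3)*(t^2 + 6*t + 9) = t*(t + 3)^2*(t + 3)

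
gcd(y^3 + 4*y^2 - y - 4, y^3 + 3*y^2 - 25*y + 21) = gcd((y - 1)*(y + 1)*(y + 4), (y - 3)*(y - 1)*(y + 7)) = y - 1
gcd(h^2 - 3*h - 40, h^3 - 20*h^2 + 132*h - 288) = h - 8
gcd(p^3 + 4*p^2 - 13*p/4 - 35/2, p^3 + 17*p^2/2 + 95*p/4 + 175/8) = p^2 + 6*p + 35/4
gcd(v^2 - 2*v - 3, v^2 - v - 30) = 1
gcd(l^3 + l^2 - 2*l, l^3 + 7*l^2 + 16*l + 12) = l + 2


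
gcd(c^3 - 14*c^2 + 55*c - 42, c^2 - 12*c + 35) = c - 7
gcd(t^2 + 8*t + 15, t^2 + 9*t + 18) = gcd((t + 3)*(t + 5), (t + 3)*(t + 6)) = t + 3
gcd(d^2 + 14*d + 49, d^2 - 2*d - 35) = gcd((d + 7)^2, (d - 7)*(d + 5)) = 1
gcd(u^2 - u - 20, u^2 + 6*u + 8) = u + 4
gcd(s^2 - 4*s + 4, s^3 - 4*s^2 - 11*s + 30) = s - 2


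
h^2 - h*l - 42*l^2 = (h - 7*l)*(h + 6*l)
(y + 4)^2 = y^2 + 8*y + 16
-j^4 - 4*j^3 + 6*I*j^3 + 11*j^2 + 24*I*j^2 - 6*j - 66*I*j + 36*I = (j + 6)*(j - 6*I)*(-I*j + I)^2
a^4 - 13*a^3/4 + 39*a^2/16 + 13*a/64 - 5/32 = (a - 2)*(a - 5/4)*(a - 1/4)*(a + 1/4)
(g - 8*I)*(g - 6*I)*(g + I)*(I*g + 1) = I*g^4 + 14*g^3 - 47*I*g^2 + 14*g - 48*I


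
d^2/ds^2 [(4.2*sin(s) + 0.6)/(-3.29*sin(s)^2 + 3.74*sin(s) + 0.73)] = (-45.4612199999999*sin(s)^5 - 77.65716*sin(s)^4 + 52.54788*sin(s)^3 + 36.2769600000001*sin(s)^2 + 15.62622*sin(s) - 3.26651999999996)/(-3.29*sin(s)^2 + 3.74*sin(s) + 0.73)^3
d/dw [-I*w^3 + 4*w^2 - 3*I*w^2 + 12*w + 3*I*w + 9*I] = -3*I*w^2 + w*(8 - 6*I) + 12 + 3*I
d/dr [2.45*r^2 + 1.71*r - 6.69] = 4.9*r + 1.71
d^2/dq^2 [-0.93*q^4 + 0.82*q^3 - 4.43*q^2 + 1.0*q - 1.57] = -11.16*q^2 + 4.92*q - 8.86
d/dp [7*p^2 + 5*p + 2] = 14*p + 5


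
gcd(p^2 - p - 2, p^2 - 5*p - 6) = p + 1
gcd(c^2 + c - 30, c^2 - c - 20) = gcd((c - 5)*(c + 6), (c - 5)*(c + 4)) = c - 5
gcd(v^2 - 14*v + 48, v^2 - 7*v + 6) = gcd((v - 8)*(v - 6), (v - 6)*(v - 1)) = v - 6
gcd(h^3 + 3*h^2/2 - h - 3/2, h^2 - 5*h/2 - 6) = h + 3/2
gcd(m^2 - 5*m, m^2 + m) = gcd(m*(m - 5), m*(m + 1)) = m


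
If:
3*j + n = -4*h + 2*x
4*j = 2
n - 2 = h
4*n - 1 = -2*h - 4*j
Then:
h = -3/2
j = 1/2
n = 1/2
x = -2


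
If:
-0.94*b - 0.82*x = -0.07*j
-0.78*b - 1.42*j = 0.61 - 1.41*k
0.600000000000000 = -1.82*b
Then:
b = -0.33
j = 11.7142857142857*x - 4.42700156985871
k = 11.7973657548126*x - 4.20814545130655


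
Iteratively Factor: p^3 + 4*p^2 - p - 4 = (p + 4)*(p^2 - 1) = (p + 1)*(p + 4)*(p - 1)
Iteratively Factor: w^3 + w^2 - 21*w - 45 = (w + 3)*(w^2 - 2*w - 15) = (w - 5)*(w + 3)*(w + 3)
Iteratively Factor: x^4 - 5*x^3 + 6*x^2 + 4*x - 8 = (x + 1)*(x^3 - 6*x^2 + 12*x - 8) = (x - 2)*(x + 1)*(x^2 - 4*x + 4) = (x - 2)^2*(x + 1)*(x - 2)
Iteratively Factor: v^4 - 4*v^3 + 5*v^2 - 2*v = (v)*(v^3 - 4*v^2 + 5*v - 2) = v*(v - 2)*(v^2 - 2*v + 1) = v*(v - 2)*(v - 1)*(v - 1)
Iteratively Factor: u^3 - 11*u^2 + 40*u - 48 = (u - 4)*(u^2 - 7*u + 12) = (u - 4)^2*(u - 3)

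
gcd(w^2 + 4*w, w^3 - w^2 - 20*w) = w^2 + 4*w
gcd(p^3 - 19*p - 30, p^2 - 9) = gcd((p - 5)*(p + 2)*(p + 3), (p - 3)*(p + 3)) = p + 3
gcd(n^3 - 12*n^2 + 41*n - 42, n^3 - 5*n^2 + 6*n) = n^2 - 5*n + 6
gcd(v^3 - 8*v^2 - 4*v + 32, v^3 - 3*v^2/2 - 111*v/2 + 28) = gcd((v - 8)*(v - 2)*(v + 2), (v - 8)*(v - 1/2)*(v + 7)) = v - 8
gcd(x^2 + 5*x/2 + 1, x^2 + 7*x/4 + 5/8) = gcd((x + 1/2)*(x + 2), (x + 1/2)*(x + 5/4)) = x + 1/2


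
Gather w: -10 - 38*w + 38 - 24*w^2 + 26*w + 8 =-24*w^2 - 12*w + 36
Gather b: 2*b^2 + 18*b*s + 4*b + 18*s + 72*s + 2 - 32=2*b^2 + b*(18*s + 4) + 90*s - 30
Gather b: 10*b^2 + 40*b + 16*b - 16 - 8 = 10*b^2 + 56*b - 24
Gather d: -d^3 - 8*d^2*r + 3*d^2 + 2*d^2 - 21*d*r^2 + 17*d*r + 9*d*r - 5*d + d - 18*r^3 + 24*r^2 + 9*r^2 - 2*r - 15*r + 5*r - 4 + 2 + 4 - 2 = -d^3 + d^2*(5 - 8*r) + d*(-21*r^2 + 26*r - 4) - 18*r^3 + 33*r^2 - 12*r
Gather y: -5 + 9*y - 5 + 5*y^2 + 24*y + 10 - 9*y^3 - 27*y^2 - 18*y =-9*y^3 - 22*y^2 + 15*y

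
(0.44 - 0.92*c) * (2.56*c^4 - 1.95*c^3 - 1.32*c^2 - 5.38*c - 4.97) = -2.3552*c^5 + 2.9204*c^4 + 0.3564*c^3 + 4.3688*c^2 + 2.2052*c - 2.1868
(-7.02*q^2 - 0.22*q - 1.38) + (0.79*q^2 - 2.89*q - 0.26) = -6.23*q^2 - 3.11*q - 1.64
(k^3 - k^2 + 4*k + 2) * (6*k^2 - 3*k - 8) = 6*k^5 - 9*k^4 + 19*k^3 + 8*k^2 - 38*k - 16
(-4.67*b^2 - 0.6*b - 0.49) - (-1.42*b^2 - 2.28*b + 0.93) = -3.25*b^2 + 1.68*b - 1.42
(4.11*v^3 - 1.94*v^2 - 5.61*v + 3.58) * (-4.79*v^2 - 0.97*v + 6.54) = -19.6869*v^5 + 5.3059*v^4 + 55.6331*v^3 - 24.3941*v^2 - 40.162*v + 23.4132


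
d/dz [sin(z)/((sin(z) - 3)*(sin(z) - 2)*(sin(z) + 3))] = 2*(-sin(z)^3 + sin(z)^2 + 9)*cos(z)/((sin(z) - 3)^2*(sin(z) - 2)^2*(sin(z) + 3)^2)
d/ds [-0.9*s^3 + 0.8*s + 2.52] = 0.8 - 2.7*s^2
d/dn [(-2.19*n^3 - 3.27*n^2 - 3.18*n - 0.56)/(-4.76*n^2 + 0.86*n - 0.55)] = (10.4244*n^4 - 3.7668*n^3 - 14.3355*n^2 - 1.7342*n + 2.2306)/(22.6576*n^4 - 8.1872*n^3 + 5.9756*n^2 - 0.946*n + 0.3025)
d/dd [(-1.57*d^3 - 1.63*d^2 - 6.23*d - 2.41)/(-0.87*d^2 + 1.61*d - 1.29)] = (1.3659*d^4 - 5.0554*d^3 - 1.9685*d^2 + 0.0119999999999996*d + 11.9168)/(0.7569*d^4 - 2.8014*d^3 + 4.8367*d^2 - 4.1538*d + 1.6641)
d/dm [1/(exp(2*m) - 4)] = -2*exp(2*m)/(exp(2*m) - 4)^2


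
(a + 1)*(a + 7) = a^2 + 8*a + 7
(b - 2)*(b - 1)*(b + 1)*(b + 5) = b^4 + 3*b^3 - 11*b^2 - 3*b + 10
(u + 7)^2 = u^2 + 14*u + 49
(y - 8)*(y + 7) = y^2 - y - 56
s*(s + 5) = s^2 + 5*s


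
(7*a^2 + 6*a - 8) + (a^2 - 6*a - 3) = 8*a^2 - 11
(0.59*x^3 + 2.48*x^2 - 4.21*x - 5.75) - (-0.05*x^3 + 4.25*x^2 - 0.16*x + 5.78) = 0.64*x^3 - 1.77*x^2 - 4.05*x - 11.53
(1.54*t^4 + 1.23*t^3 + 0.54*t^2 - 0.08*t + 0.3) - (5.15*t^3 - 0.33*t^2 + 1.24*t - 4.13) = 1.54*t^4 - 3.92*t^3 + 0.87*t^2 - 1.32*t + 4.43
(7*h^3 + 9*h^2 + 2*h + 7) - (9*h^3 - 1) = -2*h^3 + 9*h^2 + 2*h + 8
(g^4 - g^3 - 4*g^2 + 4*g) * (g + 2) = g^5 + g^4 - 6*g^3 - 4*g^2 + 8*g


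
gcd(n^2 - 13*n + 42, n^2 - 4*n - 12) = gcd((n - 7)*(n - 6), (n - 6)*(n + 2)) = n - 6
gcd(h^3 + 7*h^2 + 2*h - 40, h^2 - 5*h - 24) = 1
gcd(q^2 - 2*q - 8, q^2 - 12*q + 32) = q - 4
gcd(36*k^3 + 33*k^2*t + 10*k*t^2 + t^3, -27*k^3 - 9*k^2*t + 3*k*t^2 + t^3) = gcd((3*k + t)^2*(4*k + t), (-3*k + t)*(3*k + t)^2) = 9*k^2 + 6*k*t + t^2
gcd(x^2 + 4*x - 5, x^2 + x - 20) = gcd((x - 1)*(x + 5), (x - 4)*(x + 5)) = x + 5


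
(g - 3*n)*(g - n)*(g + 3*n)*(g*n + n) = g^4*n - g^3*n^2 + g^3*n - 9*g^2*n^3 - g^2*n^2 + 9*g*n^4 - 9*g*n^3 + 9*n^4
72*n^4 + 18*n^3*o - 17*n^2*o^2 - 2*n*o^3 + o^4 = (-4*n + o)*(-3*n + o)*(2*n + o)*(3*n + o)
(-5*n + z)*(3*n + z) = -15*n^2 - 2*n*z + z^2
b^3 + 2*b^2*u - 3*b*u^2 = b*(b - u)*(b + 3*u)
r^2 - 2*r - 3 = (r - 3)*(r + 1)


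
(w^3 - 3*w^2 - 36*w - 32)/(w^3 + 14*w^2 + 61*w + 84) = (w^2 - 7*w - 8)/(w^2 + 10*w + 21)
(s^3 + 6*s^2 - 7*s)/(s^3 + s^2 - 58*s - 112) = s*(s - 1)/(s^2 - 6*s - 16)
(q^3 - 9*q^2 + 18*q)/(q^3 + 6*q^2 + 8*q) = (q^2 - 9*q + 18)/(q^2 + 6*q + 8)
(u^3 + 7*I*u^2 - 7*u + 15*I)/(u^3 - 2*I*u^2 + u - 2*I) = (u^2 + 8*I*u - 15)/(u^2 - I*u + 2)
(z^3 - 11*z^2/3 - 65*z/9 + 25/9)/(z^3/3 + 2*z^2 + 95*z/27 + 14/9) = 3*(9*z^3 - 33*z^2 - 65*z + 25)/(9*z^3 + 54*z^2 + 95*z + 42)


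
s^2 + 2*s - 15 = (s - 3)*(s + 5)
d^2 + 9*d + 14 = (d + 2)*(d + 7)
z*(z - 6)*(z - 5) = z^3 - 11*z^2 + 30*z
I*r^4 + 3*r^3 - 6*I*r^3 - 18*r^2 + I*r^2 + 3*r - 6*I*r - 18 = (r - 6)*(r - 3*I)*(r + I)*(I*r + 1)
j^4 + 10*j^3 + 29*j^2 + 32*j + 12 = (j + 1)^2*(j + 2)*(j + 6)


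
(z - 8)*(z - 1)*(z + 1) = z^3 - 8*z^2 - z + 8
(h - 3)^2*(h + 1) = h^3 - 5*h^2 + 3*h + 9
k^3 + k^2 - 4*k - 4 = (k - 2)*(k + 1)*(k + 2)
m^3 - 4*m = m*(m - 2)*(m + 2)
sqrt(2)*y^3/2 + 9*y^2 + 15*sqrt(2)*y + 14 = (y + sqrt(2))*(y + 7*sqrt(2))*(sqrt(2)*y/2 + 1)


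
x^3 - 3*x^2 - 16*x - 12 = (x - 6)*(x + 1)*(x + 2)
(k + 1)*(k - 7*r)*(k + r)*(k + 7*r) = k^4 + k^3*r + k^3 - 49*k^2*r^2 + k^2*r - 49*k*r^3 - 49*k*r^2 - 49*r^3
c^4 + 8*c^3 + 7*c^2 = c^2*(c + 1)*(c + 7)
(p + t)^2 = p^2 + 2*p*t + t^2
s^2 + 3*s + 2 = (s + 1)*(s + 2)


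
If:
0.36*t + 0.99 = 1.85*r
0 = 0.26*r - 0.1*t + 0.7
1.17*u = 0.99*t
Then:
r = 3.84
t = 16.98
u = 14.37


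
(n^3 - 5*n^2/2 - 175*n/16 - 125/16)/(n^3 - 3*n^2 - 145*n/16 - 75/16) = (4*n + 5)/(4*n + 3)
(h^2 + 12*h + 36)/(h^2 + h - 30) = (h + 6)/(h - 5)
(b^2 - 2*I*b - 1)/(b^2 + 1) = (b - I)/(b + I)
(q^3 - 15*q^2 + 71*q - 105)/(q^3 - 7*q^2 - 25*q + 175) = (q - 3)/(q + 5)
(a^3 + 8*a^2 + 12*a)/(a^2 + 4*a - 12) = a*(a + 2)/(a - 2)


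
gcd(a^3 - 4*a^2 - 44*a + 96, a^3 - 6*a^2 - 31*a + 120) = a - 8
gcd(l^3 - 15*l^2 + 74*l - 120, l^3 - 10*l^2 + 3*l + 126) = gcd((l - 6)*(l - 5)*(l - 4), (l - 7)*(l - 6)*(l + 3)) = l - 6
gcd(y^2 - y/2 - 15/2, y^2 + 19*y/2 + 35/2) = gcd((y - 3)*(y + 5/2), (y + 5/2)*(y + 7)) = y + 5/2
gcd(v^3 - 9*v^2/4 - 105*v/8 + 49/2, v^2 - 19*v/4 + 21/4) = v - 7/4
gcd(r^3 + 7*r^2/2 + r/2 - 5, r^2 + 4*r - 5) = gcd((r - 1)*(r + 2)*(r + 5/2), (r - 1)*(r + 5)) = r - 1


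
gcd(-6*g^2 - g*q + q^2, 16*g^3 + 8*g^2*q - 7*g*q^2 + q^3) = 1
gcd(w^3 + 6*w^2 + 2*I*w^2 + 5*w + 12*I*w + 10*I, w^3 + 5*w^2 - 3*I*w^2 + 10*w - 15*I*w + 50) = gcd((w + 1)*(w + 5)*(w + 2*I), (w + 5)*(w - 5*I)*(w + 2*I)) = w^2 + w*(5 + 2*I) + 10*I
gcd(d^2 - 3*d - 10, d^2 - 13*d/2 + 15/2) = d - 5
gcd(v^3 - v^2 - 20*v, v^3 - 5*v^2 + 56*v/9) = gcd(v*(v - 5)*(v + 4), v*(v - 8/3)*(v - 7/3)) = v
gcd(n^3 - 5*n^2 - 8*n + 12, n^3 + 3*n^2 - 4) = n^2 + n - 2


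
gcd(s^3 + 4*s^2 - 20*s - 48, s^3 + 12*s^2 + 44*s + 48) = s^2 + 8*s + 12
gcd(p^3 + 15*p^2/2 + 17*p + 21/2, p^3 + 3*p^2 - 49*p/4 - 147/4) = p^2 + 13*p/2 + 21/2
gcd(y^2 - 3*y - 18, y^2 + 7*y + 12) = y + 3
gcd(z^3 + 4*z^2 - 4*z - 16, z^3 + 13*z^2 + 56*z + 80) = z + 4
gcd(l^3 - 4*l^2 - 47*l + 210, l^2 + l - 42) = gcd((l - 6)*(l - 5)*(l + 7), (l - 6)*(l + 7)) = l^2 + l - 42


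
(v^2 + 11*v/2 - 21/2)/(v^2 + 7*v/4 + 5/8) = 4*(2*v^2 + 11*v - 21)/(8*v^2 + 14*v + 5)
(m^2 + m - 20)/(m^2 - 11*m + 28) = (m + 5)/(m - 7)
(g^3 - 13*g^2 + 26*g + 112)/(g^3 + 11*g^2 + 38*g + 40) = (g^2 - 15*g + 56)/(g^2 + 9*g + 20)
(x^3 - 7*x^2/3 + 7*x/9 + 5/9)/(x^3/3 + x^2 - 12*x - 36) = (9*x^3 - 21*x^2 + 7*x + 5)/(3*(x^3 + 3*x^2 - 36*x - 108))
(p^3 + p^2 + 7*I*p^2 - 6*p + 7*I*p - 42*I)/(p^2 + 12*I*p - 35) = (p^2 + p - 6)/(p + 5*I)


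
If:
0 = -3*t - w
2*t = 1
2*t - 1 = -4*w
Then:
No Solution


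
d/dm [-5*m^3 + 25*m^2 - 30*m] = -15*m^2 + 50*m - 30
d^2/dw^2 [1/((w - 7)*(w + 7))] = 2*(3*w^2 + 49)/(w^6 - 147*w^4 + 7203*w^2 - 117649)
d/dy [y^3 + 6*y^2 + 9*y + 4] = 3*y^2 + 12*y + 9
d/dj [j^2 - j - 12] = 2*j - 1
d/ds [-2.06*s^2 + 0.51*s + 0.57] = 0.51 - 4.12*s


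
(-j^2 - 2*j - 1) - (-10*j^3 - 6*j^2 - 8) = 10*j^3 + 5*j^2 - 2*j + 7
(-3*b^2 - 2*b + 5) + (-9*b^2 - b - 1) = -12*b^2 - 3*b + 4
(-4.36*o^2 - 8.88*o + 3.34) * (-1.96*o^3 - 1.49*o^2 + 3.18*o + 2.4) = 8.5456*o^5 + 23.9012*o^4 - 7.18*o^3 - 43.679*o^2 - 10.6908*o + 8.016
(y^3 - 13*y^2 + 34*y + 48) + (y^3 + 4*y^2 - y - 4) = 2*y^3 - 9*y^2 + 33*y + 44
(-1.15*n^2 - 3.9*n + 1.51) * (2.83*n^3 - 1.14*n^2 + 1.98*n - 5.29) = -3.2545*n^5 - 9.726*n^4 + 6.4423*n^3 - 3.3599*n^2 + 23.6208*n - 7.9879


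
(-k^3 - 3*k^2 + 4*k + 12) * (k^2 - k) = -k^5 - 2*k^4 + 7*k^3 + 8*k^2 - 12*k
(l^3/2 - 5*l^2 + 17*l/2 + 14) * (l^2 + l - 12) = l^5/2 - 9*l^4/2 - 5*l^3/2 + 165*l^2/2 - 88*l - 168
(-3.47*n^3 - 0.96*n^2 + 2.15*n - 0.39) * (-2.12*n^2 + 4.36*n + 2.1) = 7.3564*n^5 - 13.094*n^4 - 16.0306*n^3 + 8.1848*n^2 + 2.8146*n - 0.819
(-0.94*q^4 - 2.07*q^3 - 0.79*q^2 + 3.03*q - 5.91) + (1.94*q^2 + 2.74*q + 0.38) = -0.94*q^4 - 2.07*q^3 + 1.15*q^2 + 5.77*q - 5.53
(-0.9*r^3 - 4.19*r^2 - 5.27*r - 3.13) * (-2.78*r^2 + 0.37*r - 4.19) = 2.502*r^5 + 11.3152*r^4 + 16.8713*r^3 + 24.3076*r^2 + 20.9232*r + 13.1147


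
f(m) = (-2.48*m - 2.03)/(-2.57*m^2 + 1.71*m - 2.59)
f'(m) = (-2.48*m - 2.03)*(5.14*m - 1.71)/(-2.57*m^2 + 1.71*m - 2.59)^2 - 2.48/(-2.57*m^2 + 1.71*m - 2.59)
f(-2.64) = -0.18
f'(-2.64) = -0.01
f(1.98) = 0.75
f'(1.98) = -0.42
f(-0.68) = 0.07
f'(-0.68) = 0.58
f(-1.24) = -0.12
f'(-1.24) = 0.17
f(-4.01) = -0.16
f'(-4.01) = -0.02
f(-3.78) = -0.16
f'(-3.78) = -0.02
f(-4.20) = -0.15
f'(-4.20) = -0.02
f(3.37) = 0.40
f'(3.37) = -0.14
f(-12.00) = -0.07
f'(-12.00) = -0.01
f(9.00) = 0.12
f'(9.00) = -0.02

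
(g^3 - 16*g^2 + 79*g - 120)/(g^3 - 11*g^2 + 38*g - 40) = (g^2 - 11*g + 24)/(g^2 - 6*g + 8)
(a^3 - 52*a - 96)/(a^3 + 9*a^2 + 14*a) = (a^2 - 2*a - 48)/(a*(a + 7))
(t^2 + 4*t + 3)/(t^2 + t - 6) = (t + 1)/(t - 2)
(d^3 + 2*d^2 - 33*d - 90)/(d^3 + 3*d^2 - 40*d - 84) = (d^2 + 8*d + 15)/(d^2 + 9*d + 14)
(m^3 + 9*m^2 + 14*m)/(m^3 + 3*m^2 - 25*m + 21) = m*(m + 2)/(m^2 - 4*m + 3)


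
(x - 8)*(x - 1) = x^2 - 9*x + 8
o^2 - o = o*(o - 1)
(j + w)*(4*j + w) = 4*j^2 + 5*j*w + w^2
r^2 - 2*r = r*(r - 2)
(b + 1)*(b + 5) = b^2 + 6*b + 5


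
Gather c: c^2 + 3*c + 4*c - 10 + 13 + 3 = c^2 + 7*c + 6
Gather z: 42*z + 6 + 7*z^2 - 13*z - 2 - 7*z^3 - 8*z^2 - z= -7*z^3 - z^2 + 28*z + 4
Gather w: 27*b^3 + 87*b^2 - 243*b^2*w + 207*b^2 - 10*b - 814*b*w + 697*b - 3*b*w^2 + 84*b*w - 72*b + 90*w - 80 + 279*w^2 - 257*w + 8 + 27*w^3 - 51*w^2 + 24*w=27*b^3 + 294*b^2 + 615*b + 27*w^3 + w^2*(228 - 3*b) + w*(-243*b^2 - 730*b - 143) - 72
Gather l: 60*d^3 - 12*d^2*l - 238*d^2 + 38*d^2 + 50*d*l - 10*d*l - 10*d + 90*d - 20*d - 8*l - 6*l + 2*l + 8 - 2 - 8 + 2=60*d^3 - 200*d^2 + 60*d + l*(-12*d^2 + 40*d - 12)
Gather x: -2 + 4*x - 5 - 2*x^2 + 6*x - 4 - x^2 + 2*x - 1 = -3*x^2 + 12*x - 12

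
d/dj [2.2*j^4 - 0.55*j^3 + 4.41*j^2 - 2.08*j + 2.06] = 8.8*j^3 - 1.65*j^2 + 8.82*j - 2.08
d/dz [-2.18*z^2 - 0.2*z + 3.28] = -4.36*z - 0.2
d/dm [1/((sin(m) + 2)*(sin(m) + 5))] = -(2*sin(m) + 7)*cos(m)/((sin(m) + 2)^2*(sin(m) + 5)^2)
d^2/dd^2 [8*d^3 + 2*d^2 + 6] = 48*d + 4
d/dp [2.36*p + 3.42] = 2.36000000000000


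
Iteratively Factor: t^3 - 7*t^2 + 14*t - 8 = (t - 4)*(t^2 - 3*t + 2) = (t - 4)*(t - 1)*(t - 2)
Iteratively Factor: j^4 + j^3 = (j + 1)*(j^3) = j*(j + 1)*(j^2) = j^2*(j + 1)*(j)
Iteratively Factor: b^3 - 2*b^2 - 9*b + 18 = (b + 3)*(b^2 - 5*b + 6) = (b - 2)*(b + 3)*(b - 3)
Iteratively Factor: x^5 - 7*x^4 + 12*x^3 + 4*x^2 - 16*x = (x)*(x^4 - 7*x^3 + 12*x^2 + 4*x - 16) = x*(x + 1)*(x^3 - 8*x^2 + 20*x - 16) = x*(x - 4)*(x + 1)*(x^2 - 4*x + 4) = x*(x - 4)*(x - 2)*(x + 1)*(x - 2)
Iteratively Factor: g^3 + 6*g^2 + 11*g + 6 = (g + 1)*(g^2 + 5*g + 6) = (g + 1)*(g + 3)*(g + 2)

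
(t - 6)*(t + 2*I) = t^2 - 6*t + 2*I*t - 12*I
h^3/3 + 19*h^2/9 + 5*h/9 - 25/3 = (h/3 + 1)*(h - 5/3)*(h + 5)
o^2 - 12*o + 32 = (o - 8)*(o - 4)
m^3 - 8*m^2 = m^2*(m - 8)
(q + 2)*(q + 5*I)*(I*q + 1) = I*q^3 - 4*q^2 + 2*I*q^2 - 8*q + 5*I*q + 10*I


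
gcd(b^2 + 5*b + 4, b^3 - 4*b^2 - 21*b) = 1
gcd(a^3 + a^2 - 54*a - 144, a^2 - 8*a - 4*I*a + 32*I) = a - 8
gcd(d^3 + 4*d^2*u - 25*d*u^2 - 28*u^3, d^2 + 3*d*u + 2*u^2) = d + u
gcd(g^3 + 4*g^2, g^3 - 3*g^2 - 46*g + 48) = 1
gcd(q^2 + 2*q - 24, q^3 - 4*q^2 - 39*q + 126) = q + 6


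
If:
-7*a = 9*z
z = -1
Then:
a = 9/7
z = -1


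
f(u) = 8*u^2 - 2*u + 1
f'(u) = 16*u - 2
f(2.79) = 57.69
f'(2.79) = 42.64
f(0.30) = 1.12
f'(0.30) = 2.80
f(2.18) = 34.66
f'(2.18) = 32.88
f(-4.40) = 164.68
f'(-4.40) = -72.40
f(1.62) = 18.76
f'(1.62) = 23.92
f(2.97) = 65.63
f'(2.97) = 45.52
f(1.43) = 14.50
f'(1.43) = 20.88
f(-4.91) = 203.68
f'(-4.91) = -80.56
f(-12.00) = 1177.00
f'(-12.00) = -194.00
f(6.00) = 277.00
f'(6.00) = 94.00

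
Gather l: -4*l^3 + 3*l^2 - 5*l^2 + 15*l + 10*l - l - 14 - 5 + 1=-4*l^3 - 2*l^2 + 24*l - 18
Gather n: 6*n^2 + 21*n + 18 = 6*n^2 + 21*n + 18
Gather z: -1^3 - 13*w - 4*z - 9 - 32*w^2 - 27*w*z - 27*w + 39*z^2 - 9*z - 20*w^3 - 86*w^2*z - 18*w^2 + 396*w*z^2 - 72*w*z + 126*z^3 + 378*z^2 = -20*w^3 - 50*w^2 - 40*w + 126*z^3 + z^2*(396*w + 417) + z*(-86*w^2 - 99*w - 13) - 10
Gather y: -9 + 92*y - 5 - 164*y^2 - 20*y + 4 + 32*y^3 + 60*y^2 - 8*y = 32*y^3 - 104*y^2 + 64*y - 10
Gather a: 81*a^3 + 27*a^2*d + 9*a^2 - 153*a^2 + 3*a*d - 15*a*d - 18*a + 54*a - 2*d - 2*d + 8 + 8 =81*a^3 + a^2*(27*d - 144) + a*(36 - 12*d) - 4*d + 16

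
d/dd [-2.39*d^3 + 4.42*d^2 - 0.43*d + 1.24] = -7.17*d^2 + 8.84*d - 0.43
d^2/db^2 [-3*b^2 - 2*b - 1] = -6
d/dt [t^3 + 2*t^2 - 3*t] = 3*t^2 + 4*t - 3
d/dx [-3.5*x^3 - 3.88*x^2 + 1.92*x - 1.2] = -10.5*x^2 - 7.76*x + 1.92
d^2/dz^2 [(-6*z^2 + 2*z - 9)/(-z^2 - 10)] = 2*(-2*z^3 - 153*z^2 + 60*z + 510)/(z^6 + 30*z^4 + 300*z^2 + 1000)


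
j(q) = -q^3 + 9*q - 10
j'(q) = 9 - 3*q^2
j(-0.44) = -13.87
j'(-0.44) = 8.42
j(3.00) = -10.00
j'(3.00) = -18.00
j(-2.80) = -13.25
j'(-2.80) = -14.52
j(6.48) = -223.78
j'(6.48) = -116.97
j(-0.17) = -11.53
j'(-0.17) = 8.91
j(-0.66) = -15.65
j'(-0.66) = 7.69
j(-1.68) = -20.38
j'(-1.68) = 0.53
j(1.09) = -1.49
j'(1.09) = 5.44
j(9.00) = -658.00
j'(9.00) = -234.00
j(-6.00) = 152.00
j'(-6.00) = -99.00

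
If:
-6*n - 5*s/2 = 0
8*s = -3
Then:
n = 5/32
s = -3/8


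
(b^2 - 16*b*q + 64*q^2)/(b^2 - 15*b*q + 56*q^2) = (-b + 8*q)/(-b + 7*q)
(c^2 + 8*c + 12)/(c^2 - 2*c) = (c^2 + 8*c + 12)/(c*(c - 2))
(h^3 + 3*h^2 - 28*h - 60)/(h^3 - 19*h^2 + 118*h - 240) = (h^2 + 8*h + 12)/(h^2 - 14*h + 48)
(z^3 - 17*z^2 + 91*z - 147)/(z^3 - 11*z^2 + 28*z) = (z^2 - 10*z + 21)/(z*(z - 4))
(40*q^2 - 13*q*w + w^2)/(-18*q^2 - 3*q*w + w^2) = (-40*q^2 + 13*q*w - w^2)/(18*q^2 + 3*q*w - w^2)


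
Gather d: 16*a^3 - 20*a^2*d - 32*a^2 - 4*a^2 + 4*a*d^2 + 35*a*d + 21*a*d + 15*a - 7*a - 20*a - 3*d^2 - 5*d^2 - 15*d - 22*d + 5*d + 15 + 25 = 16*a^3 - 36*a^2 - 12*a + d^2*(4*a - 8) + d*(-20*a^2 + 56*a - 32) + 40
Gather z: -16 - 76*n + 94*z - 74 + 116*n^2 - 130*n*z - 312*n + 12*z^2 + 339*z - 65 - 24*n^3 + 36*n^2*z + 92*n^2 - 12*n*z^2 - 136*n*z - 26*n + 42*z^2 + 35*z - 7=-24*n^3 + 208*n^2 - 414*n + z^2*(54 - 12*n) + z*(36*n^2 - 266*n + 468) - 162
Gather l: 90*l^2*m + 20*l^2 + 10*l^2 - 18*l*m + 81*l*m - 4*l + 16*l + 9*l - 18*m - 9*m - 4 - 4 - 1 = l^2*(90*m + 30) + l*(63*m + 21) - 27*m - 9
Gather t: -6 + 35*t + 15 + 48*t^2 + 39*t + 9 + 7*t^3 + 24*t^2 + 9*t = 7*t^3 + 72*t^2 + 83*t + 18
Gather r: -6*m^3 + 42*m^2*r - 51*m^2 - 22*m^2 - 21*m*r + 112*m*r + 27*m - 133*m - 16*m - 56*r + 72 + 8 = -6*m^3 - 73*m^2 - 122*m + r*(42*m^2 + 91*m - 56) + 80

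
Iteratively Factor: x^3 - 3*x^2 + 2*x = (x - 1)*(x^2 - 2*x) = (x - 2)*(x - 1)*(x)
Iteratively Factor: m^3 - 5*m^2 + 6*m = (m)*(m^2 - 5*m + 6) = m*(m - 3)*(m - 2)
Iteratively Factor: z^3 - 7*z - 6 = (z + 2)*(z^2 - 2*z - 3) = (z - 3)*(z + 2)*(z + 1)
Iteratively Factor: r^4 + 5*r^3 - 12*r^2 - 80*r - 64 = (r + 4)*(r^3 + r^2 - 16*r - 16) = (r + 4)^2*(r^2 - 3*r - 4) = (r + 1)*(r + 4)^2*(r - 4)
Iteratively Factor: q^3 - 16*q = (q)*(q^2 - 16) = q*(q - 4)*(q + 4)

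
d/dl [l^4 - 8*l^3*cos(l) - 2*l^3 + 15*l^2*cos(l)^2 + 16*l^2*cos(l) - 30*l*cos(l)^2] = 8*l^3*sin(l) + 4*l^3 - 16*l^2*sin(l) - 15*l^2*sin(2*l) - 24*l^2*cos(l) - 6*l^2 + 30*l*sin(2*l) + 30*l*cos(l)^2 + 32*l*cos(l) - 30*cos(l)^2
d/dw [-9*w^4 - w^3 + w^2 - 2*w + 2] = -36*w^3 - 3*w^2 + 2*w - 2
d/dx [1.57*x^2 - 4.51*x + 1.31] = 3.14*x - 4.51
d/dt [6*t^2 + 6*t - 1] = 12*t + 6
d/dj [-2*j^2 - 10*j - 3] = -4*j - 10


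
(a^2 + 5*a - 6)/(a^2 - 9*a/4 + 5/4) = 4*(a + 6)/(4*a - 5)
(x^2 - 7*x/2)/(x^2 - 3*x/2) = (2*x - 7)/(2*x - 3)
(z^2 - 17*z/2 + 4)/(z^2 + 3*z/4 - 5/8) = 4*(z - 8)/(4*z + 5)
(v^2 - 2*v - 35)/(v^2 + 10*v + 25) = (v - 7)/(v + 5)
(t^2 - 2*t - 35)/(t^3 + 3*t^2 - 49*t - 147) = (t + 5)/(t^2 + 10*t + 21)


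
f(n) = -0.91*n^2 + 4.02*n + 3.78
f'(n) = 4.02 - 1.82*n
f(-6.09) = -54.45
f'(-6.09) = 15.10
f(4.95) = 1.38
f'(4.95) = -4.99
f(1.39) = 7.61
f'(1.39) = 1.49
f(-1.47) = -4.10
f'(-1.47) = 6.70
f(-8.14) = -89.24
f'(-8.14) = 18.83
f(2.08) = 8.20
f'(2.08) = 0.23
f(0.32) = 4.97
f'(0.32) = 3.44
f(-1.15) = -2.05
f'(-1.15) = 6.11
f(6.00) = -4.86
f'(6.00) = -6.90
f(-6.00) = -53.10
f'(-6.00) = 14.94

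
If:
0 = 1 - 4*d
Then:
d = 1/4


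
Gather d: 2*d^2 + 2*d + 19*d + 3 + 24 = 2*d^2 + 21*d + 27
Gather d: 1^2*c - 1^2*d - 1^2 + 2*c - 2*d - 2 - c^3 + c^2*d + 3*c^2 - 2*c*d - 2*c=-c^3 + 3*c^2 + c + d*(c^2 - 2*c - 3) - 3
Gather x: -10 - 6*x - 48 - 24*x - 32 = -30*x - 90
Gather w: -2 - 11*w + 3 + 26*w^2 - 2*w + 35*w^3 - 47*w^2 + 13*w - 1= 35*w^3 - 21*w^2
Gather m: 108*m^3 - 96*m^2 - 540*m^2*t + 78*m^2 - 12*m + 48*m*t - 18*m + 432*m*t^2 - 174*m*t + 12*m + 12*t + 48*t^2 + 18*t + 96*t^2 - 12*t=108*m^3 + m^2*(-540*t - 18) + m*(432*t^2 - 126*t - 18) + 144*t^2 + 18*t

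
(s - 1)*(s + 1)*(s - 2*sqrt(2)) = s^3 - 2*sqrt(2)*s^2 - s + 2*sqrt(2)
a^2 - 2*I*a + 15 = (a - 5*I)*(a + 3*I)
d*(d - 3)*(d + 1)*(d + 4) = d^4 + 2*d^3 - 11*d^2 - 12*d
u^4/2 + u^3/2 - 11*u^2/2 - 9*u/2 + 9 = (u/2 + 1)*(u - 3)*(u - 1)*(u + 3)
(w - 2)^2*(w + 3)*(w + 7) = w^4 + 6*w^3 - 15*w^2 - 44*w + 84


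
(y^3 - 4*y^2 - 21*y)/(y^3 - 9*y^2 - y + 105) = y/(y - 5)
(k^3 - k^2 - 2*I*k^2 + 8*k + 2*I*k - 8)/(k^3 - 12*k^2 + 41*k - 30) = (k^2 - 2*I*k + 8)/(k^2 - 11*k + 30)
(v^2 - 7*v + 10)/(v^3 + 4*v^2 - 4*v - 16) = (v - 5)/(v^2 + 6*v + 8)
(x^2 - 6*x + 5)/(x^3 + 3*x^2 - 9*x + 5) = (x - 5)/(x^2 + 4*x - 5)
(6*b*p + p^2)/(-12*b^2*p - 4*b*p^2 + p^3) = (6*b + p)/(-12*b^2 - 4*b*p + p^2)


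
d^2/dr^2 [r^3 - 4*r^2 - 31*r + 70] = 6*r - 8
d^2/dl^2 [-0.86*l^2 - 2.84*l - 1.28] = -1.72000000000000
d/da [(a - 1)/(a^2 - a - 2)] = (a^2 - a - (a - 1)*(2*a - 1) - 2)/(-a^2 + a + 2)^2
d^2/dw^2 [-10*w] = 0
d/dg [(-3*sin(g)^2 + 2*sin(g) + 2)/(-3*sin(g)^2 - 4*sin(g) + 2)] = 6*(3*sin(g)^2 + 2)*cos(g)/(3*sin(g)^2 + 4*sin(g) - 2)^2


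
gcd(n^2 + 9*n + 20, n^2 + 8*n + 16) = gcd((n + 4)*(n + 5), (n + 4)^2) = n + 4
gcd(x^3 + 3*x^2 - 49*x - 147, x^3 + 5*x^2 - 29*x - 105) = x^2 + 10*x + 21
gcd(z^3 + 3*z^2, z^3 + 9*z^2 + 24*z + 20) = 1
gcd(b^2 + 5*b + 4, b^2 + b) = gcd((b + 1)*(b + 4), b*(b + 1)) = b + 1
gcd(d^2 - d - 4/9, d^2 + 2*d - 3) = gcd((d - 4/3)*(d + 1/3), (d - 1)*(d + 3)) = 1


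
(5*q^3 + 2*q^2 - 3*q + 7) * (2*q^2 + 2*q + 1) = 10*q^5 + 14*q^4 + 3*q^3 + 10*q^2 + 11*q + 7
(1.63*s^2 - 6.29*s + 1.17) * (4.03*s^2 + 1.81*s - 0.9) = 6.5689*s^4 - 22.3984*s^3 - 8.1368*s^2 + 7.7787*s - 1.053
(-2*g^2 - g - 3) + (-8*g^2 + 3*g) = -10*g^2 + 2*g - 3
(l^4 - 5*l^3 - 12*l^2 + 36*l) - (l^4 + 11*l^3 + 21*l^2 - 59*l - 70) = -16*l^3 - 33*l^2 + 95*l + 70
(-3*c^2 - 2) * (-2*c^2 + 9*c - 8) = 6*c^4 - 27*c^3 + 28*c^2 - 18*c + 16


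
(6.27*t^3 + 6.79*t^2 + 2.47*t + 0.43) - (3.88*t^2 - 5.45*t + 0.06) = 6.27*t^3 + 2.91*t^2 + 7.92*t + 0.37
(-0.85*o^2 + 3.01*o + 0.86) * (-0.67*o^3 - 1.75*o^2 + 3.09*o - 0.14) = 0.5695*o^5 - 0.5292*o^4 - 8.4702*o^3 + 7.9149*o^2 + 2.236*o - 0.1204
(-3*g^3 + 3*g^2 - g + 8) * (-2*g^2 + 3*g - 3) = 6*g^5 - 15*g^4 + 20*g^3 - 28*g^2 + 27*g - 24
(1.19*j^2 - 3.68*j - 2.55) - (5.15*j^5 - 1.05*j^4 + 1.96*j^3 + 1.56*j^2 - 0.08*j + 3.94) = -5.15*j^5 + 1.05*j^4 - 1.96*j^3 - 0.37*j^2 - 3.6*j - 6.49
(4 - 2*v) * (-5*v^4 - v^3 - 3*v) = 10*v^5 - 18*v^4 - 4*v^3 + 6*v^2 - 12*v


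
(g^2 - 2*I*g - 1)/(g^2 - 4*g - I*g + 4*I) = (g - I)/(g - 4)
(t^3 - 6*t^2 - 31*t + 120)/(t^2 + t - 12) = (t^2 - 3*t - 40)/(t + 4)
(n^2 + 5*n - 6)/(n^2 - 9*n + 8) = (n + 6)/(n - 8)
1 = 1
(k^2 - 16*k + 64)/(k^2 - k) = (k^2 - 16*k + 64)/(k*(k - 1))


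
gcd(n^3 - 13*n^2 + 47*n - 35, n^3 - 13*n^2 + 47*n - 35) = n^3 - 13*n^2 + 47*n - 35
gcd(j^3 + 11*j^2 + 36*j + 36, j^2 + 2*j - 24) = j + 6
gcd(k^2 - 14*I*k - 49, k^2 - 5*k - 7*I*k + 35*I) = k - 7*I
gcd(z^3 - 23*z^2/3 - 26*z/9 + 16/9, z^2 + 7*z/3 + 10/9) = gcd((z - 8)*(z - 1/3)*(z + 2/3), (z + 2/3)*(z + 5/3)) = z + 2/3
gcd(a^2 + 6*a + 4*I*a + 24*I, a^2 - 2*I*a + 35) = 1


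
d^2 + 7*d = d*(d + 7)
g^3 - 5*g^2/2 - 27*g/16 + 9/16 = (g - 3)*(g - 1/4)*(g + 3/4)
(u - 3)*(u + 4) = u^2 + u - 12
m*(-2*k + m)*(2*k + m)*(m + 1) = -4*k^2*m^2 - 4*k^2*m + m^4 + m^3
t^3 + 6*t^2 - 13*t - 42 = (t - 3)*(t + 2)*(t + 7)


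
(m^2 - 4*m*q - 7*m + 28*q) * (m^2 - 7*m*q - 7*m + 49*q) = m^4 - 11*m^3*q - 14*m^3 + 28*m^2*q^2 + 154*m^2*q + 49*m^2 - 392*m*q^2 - 539*m*q + 1372*q^2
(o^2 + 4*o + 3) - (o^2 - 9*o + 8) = 13*o - 5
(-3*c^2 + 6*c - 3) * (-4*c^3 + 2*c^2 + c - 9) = 12*c^5 - 30*c^4 + 21*c^3 + 27*c^2 - 57*c + 27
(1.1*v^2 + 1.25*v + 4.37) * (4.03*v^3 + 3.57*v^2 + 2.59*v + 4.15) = 4.433*v^5 + 8.9645*v^4 + 24.9226*v^3 + 23.4034*v^2 + 16.5058*v + 18.1355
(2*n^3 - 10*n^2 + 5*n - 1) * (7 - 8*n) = -16*n^4 + 94*n^3 - 110*n^2 + 43*n - 7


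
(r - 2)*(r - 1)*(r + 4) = r^3 + r^2 - 10*r + 8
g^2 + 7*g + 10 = (g + 2)*(g + 5)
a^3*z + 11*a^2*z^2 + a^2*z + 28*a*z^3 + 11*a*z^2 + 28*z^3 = (a + 4*z)*(a + 7*z)*(a*z + z)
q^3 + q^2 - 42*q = q*(q - 6)*(q + 7)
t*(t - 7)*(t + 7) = t^3 - 49*t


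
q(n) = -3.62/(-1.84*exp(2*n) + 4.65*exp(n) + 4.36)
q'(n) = -3.62*(3.68*exp(2*n) - 4.65*exp(n))/(-1.84*exp(2*n) + 4.65*exp(n) + 4.36)^2 = (16.833 - 13.3216*exp(n))*exp(n)/(-1.84*exp(2*n) + 4.65*exp(n) + 4.36)^2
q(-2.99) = -0.79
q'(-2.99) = 0.04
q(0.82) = -0.67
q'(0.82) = -1.03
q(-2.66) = -0.77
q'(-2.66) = 0.05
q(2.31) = 0.03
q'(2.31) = -0.06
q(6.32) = 0.00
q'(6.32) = -0.00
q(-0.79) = -0.59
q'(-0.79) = 0.13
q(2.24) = 0.03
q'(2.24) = -0.08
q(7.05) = 0.00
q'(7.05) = -0.00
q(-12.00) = -0.83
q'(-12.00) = 0.00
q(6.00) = 0.00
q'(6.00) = 0.00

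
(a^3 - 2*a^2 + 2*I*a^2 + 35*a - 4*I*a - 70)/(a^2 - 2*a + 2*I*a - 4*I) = (a^2 + 2*I*a + 35)/(a + 2*I)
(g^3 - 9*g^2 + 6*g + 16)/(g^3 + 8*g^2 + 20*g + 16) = (g^3 - 9*g^2 + 6*g + 16)/(g^3 + 8*g^2 + 20*g + 16)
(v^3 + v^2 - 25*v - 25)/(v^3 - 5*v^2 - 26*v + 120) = (v^2 - 4*v - 5)/(v^2 - 10*v + 24)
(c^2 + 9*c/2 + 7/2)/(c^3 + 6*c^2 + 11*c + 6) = (c + 7/2)/(c^2 + 5*c + 6)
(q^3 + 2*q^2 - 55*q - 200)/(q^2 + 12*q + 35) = (q^2 - 3*q - 40)/(q + 7)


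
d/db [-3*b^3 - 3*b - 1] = -9*b^2 - 3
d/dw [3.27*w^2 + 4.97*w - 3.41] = 6.54*w + 4.97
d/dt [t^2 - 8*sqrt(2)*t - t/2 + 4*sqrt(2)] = 2*t - 8*sqrt(2) - 1/2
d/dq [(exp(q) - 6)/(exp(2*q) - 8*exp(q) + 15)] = (-2*(exp(q) - 6)*(exp(q) - 4) + exp(2*q) - 8*exp(q) + 15)*exp(q)/(exp(2*q) - 8*exp(q) + 15)^2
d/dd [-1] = 0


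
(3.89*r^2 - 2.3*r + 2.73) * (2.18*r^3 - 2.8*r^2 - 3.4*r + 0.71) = 8.4802*r^5 - 15.906*r^4 - 0.834600000000001*r^3 + 2.9379*r^2 - 10.915*r + 1.9383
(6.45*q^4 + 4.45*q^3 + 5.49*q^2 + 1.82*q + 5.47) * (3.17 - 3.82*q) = -24.639*q^5 + 3.4475*q^4 - 6.8653*q^3 + 10.4509*q^2 - 15.126*q + 17.3399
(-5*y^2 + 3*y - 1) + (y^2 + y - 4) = -4*y^2 + 4*y - 5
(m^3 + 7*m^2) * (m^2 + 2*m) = m^5 + 9*m^4 + 14*m^3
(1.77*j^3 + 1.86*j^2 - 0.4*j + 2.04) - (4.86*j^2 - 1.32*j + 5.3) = 1.77*j^3 - 3.0*j^2 + 0.92*j - 3.26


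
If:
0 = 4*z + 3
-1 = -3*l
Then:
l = 1/3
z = -3/4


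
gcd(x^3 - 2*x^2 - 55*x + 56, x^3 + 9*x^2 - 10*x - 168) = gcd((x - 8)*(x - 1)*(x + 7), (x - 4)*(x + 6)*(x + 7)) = x + 7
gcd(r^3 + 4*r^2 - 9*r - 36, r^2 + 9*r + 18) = r + 3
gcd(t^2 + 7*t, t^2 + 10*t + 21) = t + 7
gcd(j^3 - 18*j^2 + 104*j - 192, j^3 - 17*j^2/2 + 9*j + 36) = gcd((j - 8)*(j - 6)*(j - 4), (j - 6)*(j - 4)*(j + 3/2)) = j^2 - 10*j + 24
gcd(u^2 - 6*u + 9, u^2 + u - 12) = u - 3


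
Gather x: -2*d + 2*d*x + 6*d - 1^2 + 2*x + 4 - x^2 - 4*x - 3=4*d - x^2 + x*(2*d - 2)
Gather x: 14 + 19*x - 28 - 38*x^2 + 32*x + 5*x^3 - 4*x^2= 5*x^3 - 42*x^2 + 51*x - 14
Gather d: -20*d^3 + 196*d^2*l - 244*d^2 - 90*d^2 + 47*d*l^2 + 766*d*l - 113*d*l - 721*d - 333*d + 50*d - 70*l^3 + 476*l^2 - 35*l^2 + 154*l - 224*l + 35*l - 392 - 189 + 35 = -20*d^3 + d^2*(196*l - 334) + d*(47*l^2 + 653*l - 1004) - 70*l^3 + 441*l^2 - 35*l - 546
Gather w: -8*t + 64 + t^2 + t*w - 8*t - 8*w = t^2 - 16*t + w*(t - 8) + 64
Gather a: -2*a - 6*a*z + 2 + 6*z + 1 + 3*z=a*(-6*z - 2) + 9*z + 3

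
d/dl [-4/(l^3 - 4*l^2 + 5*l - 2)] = 4*(3*l^2 - 8*l + 5)/(l^3 - 4*l^2 + 5*l - 2)^2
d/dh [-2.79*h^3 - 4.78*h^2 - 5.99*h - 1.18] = -8.37*h^2 - 9.56*h - 5.99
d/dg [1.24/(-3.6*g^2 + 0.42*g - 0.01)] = (8.928*g - 0.5208)/(3.6*g^2 - 0.42*g + 0.01)^2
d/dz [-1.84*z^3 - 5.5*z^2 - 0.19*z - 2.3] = -5.52*z^2 - 11.0*z - 0.19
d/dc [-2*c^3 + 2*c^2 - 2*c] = -6*c^2 + 4*c - 2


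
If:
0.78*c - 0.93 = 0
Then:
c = 1.19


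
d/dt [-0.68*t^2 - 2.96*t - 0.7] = -1.36*t - 2.96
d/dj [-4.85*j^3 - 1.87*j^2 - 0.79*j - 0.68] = -14.55*j^2 - 3.74*j - 0.79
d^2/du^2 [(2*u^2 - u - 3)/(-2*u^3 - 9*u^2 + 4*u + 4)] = 2*(-8*u^6 + 12*u^5 + 78*u^4 + 337*u^3 + 489*u^2 - 144*u + 108)/(8*u^9 + 108*u^8 + 438*u^7 + 249*u^6 - 1308*u^5 - 348*u^4 + 896*u^3 + 240*u^2 - 192*u - 64)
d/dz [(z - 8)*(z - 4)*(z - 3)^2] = 4*z^3 - 54*z^2 + 226*z - 300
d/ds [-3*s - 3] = -3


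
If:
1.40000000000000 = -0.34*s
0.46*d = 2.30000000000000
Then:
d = 5.00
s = -4.12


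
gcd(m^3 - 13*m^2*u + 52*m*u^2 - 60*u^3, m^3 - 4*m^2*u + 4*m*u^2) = -m + 2*u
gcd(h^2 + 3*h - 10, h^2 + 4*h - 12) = h - 2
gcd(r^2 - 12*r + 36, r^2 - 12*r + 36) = r^2 - 12*r + 36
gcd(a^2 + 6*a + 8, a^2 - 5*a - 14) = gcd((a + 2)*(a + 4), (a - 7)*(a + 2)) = a + 2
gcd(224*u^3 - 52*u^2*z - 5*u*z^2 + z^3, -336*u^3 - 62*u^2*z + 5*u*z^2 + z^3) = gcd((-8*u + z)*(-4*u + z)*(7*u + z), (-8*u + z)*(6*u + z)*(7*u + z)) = -56*u^2 - u*z + z^2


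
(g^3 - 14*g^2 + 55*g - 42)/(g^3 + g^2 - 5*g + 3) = (g^2 - 13*g + 42)/(g^2 + 2*g - 3)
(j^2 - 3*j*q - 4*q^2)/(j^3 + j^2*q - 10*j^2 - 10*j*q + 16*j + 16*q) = (j - 4*q)/(j^2 - 10*j + 16)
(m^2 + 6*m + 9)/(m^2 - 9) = (m + 3)/(m - 3)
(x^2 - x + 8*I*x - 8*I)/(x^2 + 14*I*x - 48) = (x - 1)/(x + 6*I)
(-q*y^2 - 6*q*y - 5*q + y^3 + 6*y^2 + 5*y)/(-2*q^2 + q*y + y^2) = (y^2 + 6*y + 5)/(2*q + y)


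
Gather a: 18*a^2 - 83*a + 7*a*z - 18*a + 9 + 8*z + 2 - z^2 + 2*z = 18*a^2 + a*(7*z - 101) - z^2 + 10*z + 11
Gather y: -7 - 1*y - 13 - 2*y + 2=-3*y - 18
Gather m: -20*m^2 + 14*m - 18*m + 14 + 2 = -20*m^2 - 4*m + 16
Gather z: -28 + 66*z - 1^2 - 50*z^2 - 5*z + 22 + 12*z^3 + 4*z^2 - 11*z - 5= 12*z^3 - 46*z^2 + 50*z - 12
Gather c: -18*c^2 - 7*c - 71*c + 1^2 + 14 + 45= -18*c^2 - 78*c + 60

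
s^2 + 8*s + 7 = (s + 1)*(s + 7)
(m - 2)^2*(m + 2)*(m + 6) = m^4 + 4*m^3 - 16*m^2 - 16*m + 48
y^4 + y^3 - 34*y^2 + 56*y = y*(y - 4)*(y - 2)*(y + 7)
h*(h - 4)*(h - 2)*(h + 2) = h^4 - 4*h^3 - 4*h^2 + 16*h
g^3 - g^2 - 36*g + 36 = (g - 6)*(g - 1)*(g + 6)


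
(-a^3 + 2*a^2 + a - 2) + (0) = -a^3 + 2*a^2 + a - 2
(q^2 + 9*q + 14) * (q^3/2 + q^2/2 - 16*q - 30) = q^5/2 + 5*q^4 - 9*q^3/2 - 167*q^2 - 494*q - 420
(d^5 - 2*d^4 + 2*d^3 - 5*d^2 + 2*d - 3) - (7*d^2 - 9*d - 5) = d^5 - 2*d^4 + 2*d^3 - 12*d^2 + 11*d + 2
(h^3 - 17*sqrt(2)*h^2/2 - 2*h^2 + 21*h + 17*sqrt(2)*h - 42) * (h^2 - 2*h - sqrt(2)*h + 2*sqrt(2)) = h^5 - 19*sqrt(2)*h^4/2 - 4*h^4 + 42*h^3 + 38*sqrt(2)*h^3 - 152*h^2 - 59*sqrt(2)*h^2 + 84*sqrt(2)*h + 152*h - 84*sqrt(2)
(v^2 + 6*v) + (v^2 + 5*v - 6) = 2*v^2 + 11*v - 6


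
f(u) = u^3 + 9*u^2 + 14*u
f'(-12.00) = 230.00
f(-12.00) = -600.00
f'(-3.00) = -13.00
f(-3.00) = 12.00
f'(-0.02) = 13.64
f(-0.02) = -0.28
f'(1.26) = 41.44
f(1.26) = 33.93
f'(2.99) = 94.64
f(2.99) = 149.05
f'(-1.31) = -4.43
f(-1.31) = -5.14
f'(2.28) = 70.64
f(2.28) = 90.56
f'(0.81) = 30.55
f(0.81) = 17.78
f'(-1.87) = -9.17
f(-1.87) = -1.25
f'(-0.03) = 13.46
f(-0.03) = -0.41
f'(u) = 3*u^2 + 18*u + 14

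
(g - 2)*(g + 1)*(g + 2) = g^3 + g^2 - 4*g - 4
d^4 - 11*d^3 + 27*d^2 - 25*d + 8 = (d - 8)*(d - 1)^3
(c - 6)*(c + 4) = c^2 - 2*c - 24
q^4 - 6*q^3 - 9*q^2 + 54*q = q*(q - 6)*(q - 3)*(q + 3)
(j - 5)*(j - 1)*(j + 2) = j^3 - 4*j^2 - 7*j + 10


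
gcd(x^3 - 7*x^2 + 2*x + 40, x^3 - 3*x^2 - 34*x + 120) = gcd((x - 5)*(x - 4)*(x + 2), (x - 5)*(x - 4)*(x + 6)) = x^2 - 9*x + 20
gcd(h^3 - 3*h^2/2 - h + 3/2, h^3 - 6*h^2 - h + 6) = h^2 - 1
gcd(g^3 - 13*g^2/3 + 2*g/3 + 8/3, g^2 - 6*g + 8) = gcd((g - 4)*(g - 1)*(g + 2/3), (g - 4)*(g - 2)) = g - 4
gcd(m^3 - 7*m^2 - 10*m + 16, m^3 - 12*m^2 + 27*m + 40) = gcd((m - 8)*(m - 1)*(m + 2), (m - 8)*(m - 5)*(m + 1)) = m - 8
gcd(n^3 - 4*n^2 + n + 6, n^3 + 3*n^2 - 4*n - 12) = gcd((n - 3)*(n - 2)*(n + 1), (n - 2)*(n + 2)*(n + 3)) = n - 2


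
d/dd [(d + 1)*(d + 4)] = 2*d + 5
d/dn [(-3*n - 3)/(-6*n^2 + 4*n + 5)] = 3*(6*n^2 - 4*n - 4*(n + 1)*(3*n - 1) - 5)/(-6*n^2 + 4*n + 5)^2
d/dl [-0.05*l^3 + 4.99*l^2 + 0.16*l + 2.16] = -0.15*l^2 + 9.98*l + 0.16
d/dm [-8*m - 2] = -8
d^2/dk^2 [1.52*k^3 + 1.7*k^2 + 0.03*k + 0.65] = 9.12*k + 3.4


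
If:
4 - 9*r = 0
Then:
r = 4/9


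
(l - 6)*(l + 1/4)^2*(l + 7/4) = l^4 - 15*l^3/4 - 201*l^2/16 - 353*l/64 - 21/32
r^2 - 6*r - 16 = (r - 8)*(r + 2)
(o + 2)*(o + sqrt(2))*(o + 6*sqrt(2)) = o^3 + 2*o^2 + 7*sqrt(2)*o^2 + 12*o + 14*sqrt(2)*o + 24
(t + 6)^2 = t^2 + 12*t + 36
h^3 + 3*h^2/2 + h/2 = h*(h + 1/2)*(h + 1)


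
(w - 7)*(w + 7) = w^2 - 49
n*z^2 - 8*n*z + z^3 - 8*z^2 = z*(n + z)*(z - 8)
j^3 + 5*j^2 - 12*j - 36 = (j - 3)*(j + 2)*(j + 6)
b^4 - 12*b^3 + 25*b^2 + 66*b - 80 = (b - 8)*(b - 5)*(b - 1)*(b + 2)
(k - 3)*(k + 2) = k^2 - k - 6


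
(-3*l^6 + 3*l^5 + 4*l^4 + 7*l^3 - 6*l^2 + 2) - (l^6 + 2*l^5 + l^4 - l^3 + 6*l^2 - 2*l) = -4*l^6 + l^5 + 3*l^4 + 8*l^3 - 12*l^2 + 2*l + 2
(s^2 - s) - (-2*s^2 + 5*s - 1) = 3*s^2 - 6*s + 1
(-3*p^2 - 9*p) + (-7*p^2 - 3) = -10*p^2 - 9*p - 3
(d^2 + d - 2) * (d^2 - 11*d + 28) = d^4 - 10*d^3 + 15*d^2 + 50*d - 56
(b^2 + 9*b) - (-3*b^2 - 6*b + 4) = 4*b^2 + 15*b - 4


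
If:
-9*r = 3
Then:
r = -1/3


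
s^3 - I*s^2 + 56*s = s*(s - 8*I)*(s + 7*I)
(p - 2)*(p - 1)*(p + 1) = p^3 - 2*p^2 - p + 2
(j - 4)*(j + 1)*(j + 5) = j^3 + 2*j^2 - 19*j - 20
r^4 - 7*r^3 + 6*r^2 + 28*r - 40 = (r - 5)*(r - 2)^2*(r + 2)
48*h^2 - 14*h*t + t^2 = (-8*h + t)*(-6*h + t)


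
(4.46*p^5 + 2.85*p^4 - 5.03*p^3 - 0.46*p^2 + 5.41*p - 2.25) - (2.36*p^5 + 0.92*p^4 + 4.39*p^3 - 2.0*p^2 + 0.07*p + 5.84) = 2.1*p^5 + 1.93*p^4 - 9.42*p^3 + 1.54*p^2 + 5.34*p - 8.09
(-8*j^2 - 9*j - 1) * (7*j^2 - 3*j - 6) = -56*j^4 - 39*j^3 + 68*j^2 + 57*j + 6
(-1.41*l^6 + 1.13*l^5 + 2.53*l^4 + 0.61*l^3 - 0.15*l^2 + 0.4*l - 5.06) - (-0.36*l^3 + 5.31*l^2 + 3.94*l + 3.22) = -1.41*l^6 + 1.13*l^5 + 2.53*l^4 + 0.97*l^3 - 5.46*l^2 - 3.54*l - 8.28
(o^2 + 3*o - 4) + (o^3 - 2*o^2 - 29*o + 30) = o^3 - o^2 - 26*o + 26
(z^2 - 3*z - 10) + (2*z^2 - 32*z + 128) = 3*z^2 - 35*z + 118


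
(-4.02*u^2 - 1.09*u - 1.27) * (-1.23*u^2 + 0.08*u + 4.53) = 4.9446*u^4 + 1.0191*u^3 - 16.7357*u^2 - 5.0393*u - 5.7531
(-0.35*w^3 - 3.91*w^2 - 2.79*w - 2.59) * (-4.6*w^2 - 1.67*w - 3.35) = 1.61*w^5 + 18.5705*w^4 + 20.5362*w^3 + 29.6718*w^2 + 13.6718*w + 8.6765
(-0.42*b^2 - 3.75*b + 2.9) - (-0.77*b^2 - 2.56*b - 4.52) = 0.35*b^2 - 1.19*b + 7.42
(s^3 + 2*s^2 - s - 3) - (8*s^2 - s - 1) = s^3 - 6*s^2 - 2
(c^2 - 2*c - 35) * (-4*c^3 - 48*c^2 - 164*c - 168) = -4*c^5 - 40*c^4 + 72*c^3 + 1840*c^2 + 6076*c + 5880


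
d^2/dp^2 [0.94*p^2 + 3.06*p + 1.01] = 1.88000000000000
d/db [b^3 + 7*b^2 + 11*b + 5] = 3*b^2 + 14*b + 11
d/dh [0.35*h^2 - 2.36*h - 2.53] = 0.7*h - 2.36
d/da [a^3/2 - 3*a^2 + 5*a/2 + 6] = 3*a^2/2 - 6*a + 5/2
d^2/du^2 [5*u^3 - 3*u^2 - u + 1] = 30*u - 6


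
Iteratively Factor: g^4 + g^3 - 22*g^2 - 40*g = (g + 2)*(g^3 - g^2 - 20*g) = (g + 2)*(g + 4)*(g^2 - 5*g) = g*(g + 2)*(g + 4)*(g - 5)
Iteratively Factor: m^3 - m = (m + 1)*(m^2 - m) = m*(m + 1)*(m - 1)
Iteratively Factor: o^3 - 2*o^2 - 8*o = (o + 2)*(o^2 - 4*o) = (o - 4)*(o + 2)*(o)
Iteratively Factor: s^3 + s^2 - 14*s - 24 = (s - 4)*(s^2 + 5*s + 6) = (s - 4)*(s + 2)*(s + 3)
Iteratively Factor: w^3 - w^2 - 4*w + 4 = (w - 2)*(w^2 + w - 2) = (w - 2)*(w + 2)*(w - 1)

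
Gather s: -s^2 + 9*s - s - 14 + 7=-s^2 + 8*s - 7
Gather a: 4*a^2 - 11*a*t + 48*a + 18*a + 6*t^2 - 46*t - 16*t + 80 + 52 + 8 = 4*a^2 + a*(66 - 11*t) + 6*t^2 - 62*t + 140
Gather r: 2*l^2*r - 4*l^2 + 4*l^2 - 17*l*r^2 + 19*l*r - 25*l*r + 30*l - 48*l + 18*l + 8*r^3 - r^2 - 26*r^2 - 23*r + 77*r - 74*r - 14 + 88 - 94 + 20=8*r^3 + r^2*(-17*l - 27) + r*(2*l^2 - 6*l - 20)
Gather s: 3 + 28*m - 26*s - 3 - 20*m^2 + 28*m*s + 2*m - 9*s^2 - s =-20*m^2 + 30*m - 9*s^2 + s*(28*m - 27)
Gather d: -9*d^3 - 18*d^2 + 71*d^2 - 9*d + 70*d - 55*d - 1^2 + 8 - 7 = -9*d^3 + 53*d^2 + 6*d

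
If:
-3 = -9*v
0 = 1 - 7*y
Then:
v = 1/3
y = 1/7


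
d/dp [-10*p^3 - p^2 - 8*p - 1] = -30*p^2 - 2*p - 8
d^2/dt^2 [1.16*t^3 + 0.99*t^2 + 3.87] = 6.96*t + 1.98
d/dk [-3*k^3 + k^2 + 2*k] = -9*k^2 + 2*k + 2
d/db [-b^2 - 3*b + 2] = -2*b - 3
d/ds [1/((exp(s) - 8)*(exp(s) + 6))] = 2*(1 - exp(s))*exp(s)/(exp(4*s) - 4*exp(3*s) - 92*exp(2*s) + 192*exp(s) + 2304)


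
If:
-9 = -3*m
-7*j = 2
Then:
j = -2/7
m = 3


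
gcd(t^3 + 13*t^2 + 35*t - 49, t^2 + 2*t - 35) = t + 7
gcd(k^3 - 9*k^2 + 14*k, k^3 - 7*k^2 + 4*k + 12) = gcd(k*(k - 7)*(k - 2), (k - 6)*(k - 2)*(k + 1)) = k - 2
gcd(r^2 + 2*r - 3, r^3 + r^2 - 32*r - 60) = 1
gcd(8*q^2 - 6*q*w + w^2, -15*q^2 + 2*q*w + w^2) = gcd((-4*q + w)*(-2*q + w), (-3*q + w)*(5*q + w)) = 1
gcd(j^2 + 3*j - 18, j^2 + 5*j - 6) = j + 6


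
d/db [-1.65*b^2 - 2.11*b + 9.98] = -3.3*b - 2.11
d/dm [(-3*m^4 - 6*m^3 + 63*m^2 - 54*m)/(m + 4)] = 3*(-3*m^4 - 20*m^3 - 3*m^2 + 168*m - 72)/(m^2 + 8*m + 16)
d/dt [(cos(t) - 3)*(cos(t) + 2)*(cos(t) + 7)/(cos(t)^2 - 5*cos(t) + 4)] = (-cos(t)^4 + 10*cos(t)^3 + 5*cos(t)^2 - 132*cos(t) + 262)*sin(t)/((cos(t) - 4)^2*(cos(t) - 1)^2)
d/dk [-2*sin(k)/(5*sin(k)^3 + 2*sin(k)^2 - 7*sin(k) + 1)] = 2*(10*sin(k)^3 + 2*sin(k)^2 - 1)*cos(k)/(5*sin(k)^3 + 2*sin(k)^2 - 7*sin(k) + 1)^2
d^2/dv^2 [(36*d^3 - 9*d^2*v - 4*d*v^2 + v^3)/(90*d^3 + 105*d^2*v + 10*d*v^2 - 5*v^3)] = 4*d*(-309*d^3 + 153*d^2*v - 27*d*v^2 + v^3)/(5*(-216*d^6 - 540*d^5*v - 342*d^4*v^2 + 55*d^3*v^3 + 57*d^2*v^4 - 15*d*v^5 + v^6))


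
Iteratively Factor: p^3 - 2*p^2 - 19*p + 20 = (p - 5)*(p^2 + 3*p - 4) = (p - 5)*(p - 1)*(p + 4)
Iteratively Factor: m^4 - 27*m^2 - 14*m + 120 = (m + 4)*(m^3 - 4*m^2 - 11*m + 30) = (m - 5)*(m + 4)*(m^2 + m - 6) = (m - 5)*(m - 2)*(m + 4)*(m + 3)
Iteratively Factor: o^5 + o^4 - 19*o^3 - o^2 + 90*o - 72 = (o - 3)*(o^4 + 4*o^3 - 7*o^2 - 22*o + 24) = (o - 3)*(o + 3)*(o^3 + o^2 - 10*o + 8) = (o - 3)*(o - 1)*(o + 3)*(o^2 + 2*o - 8) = (o - 3)*(o - 1)*(o + 3)*(o + 4)*(o - 2)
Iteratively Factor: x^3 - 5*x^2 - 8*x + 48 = (x - 4)*(x^2 - x - 12) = (x - 4)*(x + 3)*(x - 4)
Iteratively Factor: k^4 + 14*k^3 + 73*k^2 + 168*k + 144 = (k + 4)*(k^3 + 10*k^2 + 33*k + 36) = (k + 3)*(k + 4)*(k^2 + 7*k + 12) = (k + 3)^2*(k + 4)*(k + 4)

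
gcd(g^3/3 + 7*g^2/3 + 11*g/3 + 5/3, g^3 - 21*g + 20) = g + 5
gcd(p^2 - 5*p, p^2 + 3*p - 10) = 1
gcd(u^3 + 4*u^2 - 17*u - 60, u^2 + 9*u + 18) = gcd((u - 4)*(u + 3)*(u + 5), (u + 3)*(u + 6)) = u + 3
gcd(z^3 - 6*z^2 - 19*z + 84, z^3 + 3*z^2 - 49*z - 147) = z - 7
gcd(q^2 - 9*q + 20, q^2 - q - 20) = q - 5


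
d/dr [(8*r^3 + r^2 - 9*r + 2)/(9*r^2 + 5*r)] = 2*(36*r^4 + 40*r^3 + 43*r^2 - 18*r - 5)/(r^2*(81*r^2 + 90*r + 25))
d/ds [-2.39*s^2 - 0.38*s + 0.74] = -4.78*s - 0.38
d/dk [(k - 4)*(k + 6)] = 2*k + 2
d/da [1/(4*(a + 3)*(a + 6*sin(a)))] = -(a + (a + 3)*(6*cos(a) + 1) + 6*sin(a))/(4*(a + 3)^2*(a + 6*sin(a))^2)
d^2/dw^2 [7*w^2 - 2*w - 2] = 14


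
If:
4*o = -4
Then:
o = -1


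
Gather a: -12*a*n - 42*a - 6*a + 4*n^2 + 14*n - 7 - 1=a*(-12*n - 48) + 4*n^2 + 14*n - 8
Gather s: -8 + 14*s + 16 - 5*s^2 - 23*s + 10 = -5*s^2 - 9*s + 18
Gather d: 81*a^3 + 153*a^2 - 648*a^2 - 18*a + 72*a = 81*a^3 - 495*a^2 + 54*a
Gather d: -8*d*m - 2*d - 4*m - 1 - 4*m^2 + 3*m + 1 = d*(-8*m - 2) - 4*m^2 - m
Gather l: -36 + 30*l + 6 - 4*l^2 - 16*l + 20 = -4*l^2 + 14*l - 10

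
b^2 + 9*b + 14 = (b + 2)*(b + 7)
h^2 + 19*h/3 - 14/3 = (h - 2/3)*(h + 7)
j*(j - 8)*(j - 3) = j^3 - 11*j^2 + 24*j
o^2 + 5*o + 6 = (o + 2)*(o + 3)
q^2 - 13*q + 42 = (q - 7)*(q - 6)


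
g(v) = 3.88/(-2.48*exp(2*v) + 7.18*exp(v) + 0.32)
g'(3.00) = 0.01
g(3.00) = 0.00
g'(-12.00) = 0.00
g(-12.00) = 12.12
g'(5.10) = 0.00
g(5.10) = -0.00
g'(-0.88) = -1.00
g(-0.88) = 1.35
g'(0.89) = 4.82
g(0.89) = 1.25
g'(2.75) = 0.02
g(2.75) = -0.01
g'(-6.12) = -0.54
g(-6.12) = 11.56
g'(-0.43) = -0.64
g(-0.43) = 0.98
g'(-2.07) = -2.28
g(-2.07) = 3.27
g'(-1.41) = -1.53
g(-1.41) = 2.02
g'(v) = 3.88*(4.96*exp(2*v) - 7.18*exp(v))/(-2.48*exp(2*v) + 7.18*exp(v) + 0.32)^2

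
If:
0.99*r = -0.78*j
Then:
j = -1.26923076923077*r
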